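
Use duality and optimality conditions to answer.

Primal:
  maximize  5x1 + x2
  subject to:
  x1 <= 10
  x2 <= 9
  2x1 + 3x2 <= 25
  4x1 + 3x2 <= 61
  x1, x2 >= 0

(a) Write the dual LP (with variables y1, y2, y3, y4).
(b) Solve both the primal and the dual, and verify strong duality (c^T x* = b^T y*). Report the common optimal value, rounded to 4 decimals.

The standard primal-dual pair for 'max c^T x s.t. A x <= b, x >= 0' is:
  Dual:  min b^T y  s.t.  A^T y >= c,  y >= 0.

So the dual LP is:
  minimize  10y1 + 9y2 + 25y3 + 61y4
  subject to:
    y1 + 2y3 + 4y4 >= 5
    y2 + 3y3 + 3y4 >= 1
    y1, y2, y3, y4 >= 0

Solving the primal: x* = (10, 1.6667).
  primal value c^T x* = 51.6667.
Solving the dual: y* = (4.3333, 0, 0.3333, 0).
  dual value b^T y* = 51.6667.
Strong duality: c^T x* = b^T y*. Confirmed.

51.6667


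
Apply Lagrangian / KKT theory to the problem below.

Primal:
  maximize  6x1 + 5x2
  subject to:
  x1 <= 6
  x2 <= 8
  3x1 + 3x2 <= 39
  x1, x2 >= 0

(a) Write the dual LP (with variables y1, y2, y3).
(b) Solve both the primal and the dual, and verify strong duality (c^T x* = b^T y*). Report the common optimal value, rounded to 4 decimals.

The standard primal-dual pair for 'max c^T x s.t. A x <= b, x >= 0' is:
  Dual:  min b^T y  s.t.  A^T y >= c,  y >= 0.

So the dual LP is:
  minimize  6y1 + 8y2 + 39y3
  subject to:
    y1 + 3y3 >= 6
    y2 + 3y3 >= 5
    y1, y2, y3 >= 0

Solving the primal: x* = (6, 7).
  primal value c^T x* = 71.
Solving the dual: y* = (1, 0, 1.6667).
  dual value b^T y* = 71.
Strong duality: c^T x* = b^T y*. Confirmed.

71


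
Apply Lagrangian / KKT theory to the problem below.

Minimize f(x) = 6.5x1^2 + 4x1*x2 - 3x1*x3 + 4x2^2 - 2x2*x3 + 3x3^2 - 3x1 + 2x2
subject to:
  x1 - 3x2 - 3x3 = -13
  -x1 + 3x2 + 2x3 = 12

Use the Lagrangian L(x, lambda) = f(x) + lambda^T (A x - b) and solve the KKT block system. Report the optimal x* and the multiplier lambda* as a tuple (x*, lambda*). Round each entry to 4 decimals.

Form the Lagrangian:
  L(x, lambda) = (1/2) x^T Q x + c^T x + lambda^T (A x - b)
Stationarity (grad_x L = 0): Q x + c + A^T lambda = 0.
Primal feasibility: A x = b.

This gives the KKT block system:
  [ Q   A^T ] [ x     ]   [-c ]
  [ A    0  ] [ lambda ] = [ b ]

Solving the linear system:
  x*      = (-0.9799, 3.0067, 1)
  lambda* = (-10.4966, -17.2081)
  f(x*)   = 39.4966

x* = (-0.9799, 3.0067, 1), lambda* = (-10.4966, -17.2081)


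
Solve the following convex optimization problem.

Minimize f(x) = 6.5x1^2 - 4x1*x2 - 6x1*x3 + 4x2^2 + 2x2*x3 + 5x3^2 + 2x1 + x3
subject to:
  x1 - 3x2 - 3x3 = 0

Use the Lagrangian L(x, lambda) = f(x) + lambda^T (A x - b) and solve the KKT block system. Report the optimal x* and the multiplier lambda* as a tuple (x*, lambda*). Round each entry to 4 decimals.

Form the Lagrangian:
  L(x, lambda) = (1/2) x^T Q x + c^T x + lambda^T (A x - b)
Stationarity (grad_x L = 0): Q x + c + A^T lambda = 0.
Primal feasibility: A x = b.

This gives the KKT block system:
  [ Q   A^T ] [ x     ]   [-c ]
  [ A    0  ] [ lambda ] = [ b ]

Solving the linear system:
  x*      = (-0.2268, 0.0606, -0.1362)
  lambda* = (0.3732)
  f(x*)   = -0.2949

x* = (-0.2268, 0.0606, -0.1362), lambda* = (0.3732)


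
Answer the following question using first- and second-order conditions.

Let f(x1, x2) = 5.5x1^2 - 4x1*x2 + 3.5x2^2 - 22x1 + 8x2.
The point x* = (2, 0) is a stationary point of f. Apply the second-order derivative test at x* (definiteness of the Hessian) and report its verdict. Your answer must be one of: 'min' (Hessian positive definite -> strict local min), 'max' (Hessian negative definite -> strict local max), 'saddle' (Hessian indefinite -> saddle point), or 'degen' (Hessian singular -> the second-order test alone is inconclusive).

Compute the Hessian H = grad^2 f:
  H = [[11, -4], [-4, 7]]
Verify stationarity: grad f(x*) = H x* + g = (0, 0).
Eigenvalues of H: 4.5279, 13.4721.
Both eigenvalues > 0, so H is positive definite -> x* is a strict local min.

min


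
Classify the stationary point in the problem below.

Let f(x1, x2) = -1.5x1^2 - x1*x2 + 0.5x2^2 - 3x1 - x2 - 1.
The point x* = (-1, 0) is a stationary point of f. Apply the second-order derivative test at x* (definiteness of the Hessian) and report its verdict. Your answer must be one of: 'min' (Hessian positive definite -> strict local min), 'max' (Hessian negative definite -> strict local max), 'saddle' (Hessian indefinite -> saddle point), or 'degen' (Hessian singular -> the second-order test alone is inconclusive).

Compute the Hessian H = grad^2 f:
  H = [[-3, -1], [-1, 1]]
Verify stationarity: grad f(x*) = H x* + g = (0, 0).
Eigenvalues of H: -3.2361, 1.2361.
Eigenvalues have mixed signs, so H is indefinite -> x* is a saddle point.

saddle


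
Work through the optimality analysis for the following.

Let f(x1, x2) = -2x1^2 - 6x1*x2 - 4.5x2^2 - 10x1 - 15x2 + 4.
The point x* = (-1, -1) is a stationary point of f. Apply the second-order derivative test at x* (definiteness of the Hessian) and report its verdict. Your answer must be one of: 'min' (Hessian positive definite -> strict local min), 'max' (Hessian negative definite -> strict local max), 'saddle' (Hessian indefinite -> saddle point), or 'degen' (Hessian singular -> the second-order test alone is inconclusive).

Compute the Hessian H = grad^2 f:
  H = [[-4, -6], [-6, -9]]
Verify stationarity: grad f(x*) = H x* + g = (0, 0).
Eigenvalues of H: -13, 0.
H has a zero eigenvalue (singular; negative semidefinite but not definite), so H is neither positive definite, negative definite, nor indefinite. The second-order test alone is inconclusive -> degen.
(Indeed, f is constant along the null direction of H through x*, so x* is not a strict local extremum.)

degen


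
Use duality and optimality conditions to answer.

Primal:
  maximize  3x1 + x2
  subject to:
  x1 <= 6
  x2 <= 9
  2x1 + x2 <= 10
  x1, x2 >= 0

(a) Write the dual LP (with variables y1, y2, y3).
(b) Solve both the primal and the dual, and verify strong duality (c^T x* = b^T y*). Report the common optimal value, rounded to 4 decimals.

The standard primal-dual pair for 'max c^T x s.t. A x <= b, x >= 0' is:
  Dual:  min b^T y  s.t.  A^T y >= c,  y >= 0.

So the dual LP is:
  minimize  6y1 + 9y2 + 10y3
  subject to:
    y1 + 2y3 >= 3
    y2 + y3 >= 1
    y1, y2, y3 >= 0

Solving the primal: x* = (5, 0).
  primal value c^T x* = 15.
Solving the dual: y* = (0, 0, 1.5).
  dual value b^T y* = 15.
Strong duality: c^T x* = b^T y*. Confirmed.

15


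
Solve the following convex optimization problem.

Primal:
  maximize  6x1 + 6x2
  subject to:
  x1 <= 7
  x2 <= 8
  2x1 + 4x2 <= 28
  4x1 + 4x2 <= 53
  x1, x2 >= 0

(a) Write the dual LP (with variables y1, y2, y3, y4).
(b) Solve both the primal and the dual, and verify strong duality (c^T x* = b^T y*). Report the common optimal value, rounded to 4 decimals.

The standard primal-dual pair for 'max c^T x s.t. A x <= b, x >= 0' is:
  Dual:  min b^T y  s.t.  A^T y >= c,  y >= 0.

So the dual LP is:
  minimize  7y1 + 8y2 + 28y3 + 53y4
  subject to:
    y1 + 2y3 + 4y4 >= 6
    y2 + 4y3 + 4y4 >= 6
    y1, y2, y3, y4 >= 0

Solving the primal: x* = (7, 3.5).
  primal value c^T x* = 63.
Solving the dual: y* = (3, 0, 1.5, 0).
  dual value b^T y* = 63.
Strong duality: c^T x* = b^T y*. Confirmed.

63


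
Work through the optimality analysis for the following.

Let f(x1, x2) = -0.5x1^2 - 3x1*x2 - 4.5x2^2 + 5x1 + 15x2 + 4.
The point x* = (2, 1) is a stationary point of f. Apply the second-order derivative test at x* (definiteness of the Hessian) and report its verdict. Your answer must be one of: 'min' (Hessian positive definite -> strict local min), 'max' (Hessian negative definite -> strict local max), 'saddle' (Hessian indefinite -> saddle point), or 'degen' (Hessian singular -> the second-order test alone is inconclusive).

Compute the Hessian H = grad^2 f:
  H = [[-1, -3], [-3, -9]]
Verify stationarity: grad f(x*) = H x* + g = (0, 0).
Eigenvalues of H: -10, 0.
H has a zero eigenvalue (singular; negative semidefinite but not definite), so H is neither positive definite, negative definite, nor indefinite. The second-order test alone is inconclusive -> degen.
(Indeed, f is constant along the null direction of H through x*, so x* is not a strict local extremum.)

degen


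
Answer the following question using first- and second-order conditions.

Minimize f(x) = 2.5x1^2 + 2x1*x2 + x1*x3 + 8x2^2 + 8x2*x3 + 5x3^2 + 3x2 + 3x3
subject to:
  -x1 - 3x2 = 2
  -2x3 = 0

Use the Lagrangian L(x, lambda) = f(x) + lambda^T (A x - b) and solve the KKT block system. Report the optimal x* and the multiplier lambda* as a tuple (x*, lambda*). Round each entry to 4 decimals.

Form the Lagrangian:
  L(x, lambda) = (1/2) x^T Q x + c^T x + lambda^T (A x - b)
Stationarity (grad_x L = 0): Q x + c + A^T lambda = 0.
Primal feasibility: A x = b.

This gives the KKT block system:
  [ Q   A^T ] [ x     ]   [-c ]
  [ A    0  ] [ lambda ] = [ b ]

Solving the linear system:
  x*      = (-0.2245, -0.5918, 0)
  lambda* = (-2.3061, -0.9796)
  f(x*)   = 1.4184

x* = (-0.2245, -0.5918, 0), lambda* = (-2.3061, -0.9796)


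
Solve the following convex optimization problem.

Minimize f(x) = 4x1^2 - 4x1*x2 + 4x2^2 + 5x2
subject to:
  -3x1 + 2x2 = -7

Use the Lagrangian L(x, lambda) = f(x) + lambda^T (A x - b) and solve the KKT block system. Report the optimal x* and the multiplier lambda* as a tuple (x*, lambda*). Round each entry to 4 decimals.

Form the Lagrangian:
  L(x, lambda) = (1/2) x^T Q x + c^T x + lambda^T (A x - b)
Stationarity (grad_x L = 0): Q x + c + A^T lambda = 0.
Primal feasibility: A x = b.

This gives the KKT block system:
  [ Q   A^T ] [ x     ]   [-c ]
  [ A    0  ] [ lambda ] = [ b ]

Solving the linear system:
  x*      = (1.4643, -1.3036)
  lambda* = (5.6429)
  f(x*)   = 16.4911

x* = (1.4643, -1.3036), lambda* = (5.6429)


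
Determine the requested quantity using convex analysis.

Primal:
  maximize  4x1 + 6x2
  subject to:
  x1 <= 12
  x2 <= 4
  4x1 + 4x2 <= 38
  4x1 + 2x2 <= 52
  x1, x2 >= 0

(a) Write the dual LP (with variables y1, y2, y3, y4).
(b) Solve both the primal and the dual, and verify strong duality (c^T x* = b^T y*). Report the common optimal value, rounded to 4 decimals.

The standard primal-dual pair for 'max c^T x s.t. A x <= b, x >= 0' is:
  Dual:  min b^T y  s.t.  A^T y >= c,  y >= 0.

So the dual LP is:
  minimize  12y1 + 4y2 + 38y3 + 52y4
  subject to:
    y1 + 4y3 + 4y4 >= 4
    y2 + 4y3 + 2y4 >= 6
    y1, y2, y3, y4 >= 0

Solving the primal: x* = (5.5, 4).
  primal value c^T x* = 46.
Solving the dual: y* = (0, 2, 1, 0).
  dual value b^T y* = 46.
Strong duality: c^T x* = b^T y*. Confirmed.

46


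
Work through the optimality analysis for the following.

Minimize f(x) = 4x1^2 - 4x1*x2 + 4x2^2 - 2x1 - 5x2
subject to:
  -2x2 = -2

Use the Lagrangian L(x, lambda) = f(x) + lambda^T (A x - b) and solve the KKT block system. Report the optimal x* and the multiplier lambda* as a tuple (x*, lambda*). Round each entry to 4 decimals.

Form the Lagrangian:
  L(x, lambda) = (1/2) x^T Q x + c^T x + lambda^T (A x - b)
Stationarity (grad_x L = 0): Q x + c + A^T lambda = 0.
Primal feasibility: A x = b.

This gives the KKT block system:
  [ Q   A^T ] [ x     ]   [-c ]
  [ A    0  ] [ lambda ] = [ b ]

Solving the linear system:
  x*      = (0.75, 1)
  lambda* = (0)
  f(x*)   = -3.25

x* = (0.75, 1), lambda* = (0)


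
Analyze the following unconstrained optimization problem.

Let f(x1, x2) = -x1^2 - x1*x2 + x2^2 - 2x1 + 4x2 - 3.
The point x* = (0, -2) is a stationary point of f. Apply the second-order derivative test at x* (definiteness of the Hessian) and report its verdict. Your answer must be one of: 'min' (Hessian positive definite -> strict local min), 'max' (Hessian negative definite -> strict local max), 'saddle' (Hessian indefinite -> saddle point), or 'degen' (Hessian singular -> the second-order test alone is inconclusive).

Compute the Hessian H = grad^2 f:
  H = [[-2, -1], [-1, 2]]
Verify stationarity: grad f(x*) = H x* + g = (0, 0).
Eigenvalues of H: -2.2361, 2.2361.
Eigenvalues have mixed signs, so H is indefinite -> x* is a saddle point.

saddle


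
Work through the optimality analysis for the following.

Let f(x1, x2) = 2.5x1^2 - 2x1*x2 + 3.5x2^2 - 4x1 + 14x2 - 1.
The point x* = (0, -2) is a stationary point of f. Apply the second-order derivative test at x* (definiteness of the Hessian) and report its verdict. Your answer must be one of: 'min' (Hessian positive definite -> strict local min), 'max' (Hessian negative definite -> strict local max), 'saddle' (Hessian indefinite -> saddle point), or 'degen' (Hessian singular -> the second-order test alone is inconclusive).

Compute the Hessian H = grad^2 f:
  H = [[5, -2], [-2, 7]]
Verify stationarity: grad f(x*) = H x* + g = (0, 0).
Eigenvalues of H: 3.7639, 8.2361.
Both eigenvalues > 0, so H is positive definite -> x* is a strict local min.

min


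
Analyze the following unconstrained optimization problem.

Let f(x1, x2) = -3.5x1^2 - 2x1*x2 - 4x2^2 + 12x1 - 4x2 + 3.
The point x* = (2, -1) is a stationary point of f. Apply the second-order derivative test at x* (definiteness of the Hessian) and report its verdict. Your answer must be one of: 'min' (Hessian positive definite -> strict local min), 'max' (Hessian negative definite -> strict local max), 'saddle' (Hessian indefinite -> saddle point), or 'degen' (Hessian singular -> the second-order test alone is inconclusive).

Compute the Hessian H = grad^2 f:
  H = [[-7, -2], [-2, -8]]
Verify stationarity: grad f(x*) = H x* + g = (0, 0).
Eigenvalues of H: -9.5616, -5.4384.
Both eigenvalues < 0, so H is negative definite -> x* is a strict local max.

max


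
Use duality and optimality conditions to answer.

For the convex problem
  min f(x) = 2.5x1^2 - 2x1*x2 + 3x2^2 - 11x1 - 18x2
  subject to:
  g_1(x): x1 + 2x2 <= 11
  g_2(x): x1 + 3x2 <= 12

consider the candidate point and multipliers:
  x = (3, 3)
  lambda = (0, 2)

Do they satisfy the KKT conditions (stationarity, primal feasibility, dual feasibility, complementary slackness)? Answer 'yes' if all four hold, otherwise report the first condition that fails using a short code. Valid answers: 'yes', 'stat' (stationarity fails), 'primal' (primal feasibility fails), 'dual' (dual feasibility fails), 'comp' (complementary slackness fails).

Gradient of f: grad f(x) = Q x + c = (-2, -6)
Constraint values g_i(x) = a_i^T x - b_i:
  g_1((3, 3)) = -2
  g_2((3, 3)) = 0
Stationarity residual: grad f(x) + sum_i lambda_i a_i = (0, 0)
  -> stationarity OK
Primal feasibility (all g_i <= 0): OK
Dual feasibility (all lambda_i >= 0): OK
Complementary slackness (lambda_i * g_i(x) = 0 for all i): OK

Verdict: yes, KKT holds.

yes


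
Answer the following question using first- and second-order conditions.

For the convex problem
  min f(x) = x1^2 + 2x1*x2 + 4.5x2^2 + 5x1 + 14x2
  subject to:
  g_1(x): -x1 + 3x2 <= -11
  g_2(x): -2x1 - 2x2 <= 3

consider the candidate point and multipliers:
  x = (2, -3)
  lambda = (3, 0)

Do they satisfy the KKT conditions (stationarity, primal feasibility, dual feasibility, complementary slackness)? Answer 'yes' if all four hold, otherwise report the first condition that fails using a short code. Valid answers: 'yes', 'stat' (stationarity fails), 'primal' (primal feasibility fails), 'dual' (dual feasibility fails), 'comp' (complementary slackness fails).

Gradient of f: grad f(x) = Q x + c = (3, -9)
Constraint values g_i(x) = a_i^T x - b_i:
  g_1((2, -3)) = 0
  g_2((2, -3)) = -1
Stationarity residual: grad f(x) + sum_i lambda_i a_i = (0, 0)
  -> stationarity OK
Primal feasibility (all g_i <= 0): OK
Dual feasibility (all lambda_i >= 0): OK
Complementary slackness (lambda_i * g_i(x) = 0 for all i): OK

Verdict: yes, KKT holds.

yes


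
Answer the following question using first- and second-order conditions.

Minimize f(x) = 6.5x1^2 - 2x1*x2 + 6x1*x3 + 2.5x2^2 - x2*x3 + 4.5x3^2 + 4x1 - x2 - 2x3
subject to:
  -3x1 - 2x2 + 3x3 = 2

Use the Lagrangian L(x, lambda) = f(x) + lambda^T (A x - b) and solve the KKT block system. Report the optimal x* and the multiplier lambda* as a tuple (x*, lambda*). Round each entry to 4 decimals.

Form the Lagrangian:
  L(x, lambda) = (1/2) x^T Q x + c^T x + lambda^T (A x - b)
Stationarity (grad_x L = 0): Q x + c + A^T lambda = 0.
Primal feasibility: A x = b.

This gives the KKT block system:
  [ Q   A^T ] [ x     ]   [-c ]
  [ A    0  ] [ lambda ] = [ b ]

Solving the linear system:
  x*      = (-0.4016, 0.2362, 0.4226)
  lambda* = (0.2808)
  f(x*)   = -1.6247

x* = (-0.4016, 0.2362, 0.4226), lambda* = (0.2808)


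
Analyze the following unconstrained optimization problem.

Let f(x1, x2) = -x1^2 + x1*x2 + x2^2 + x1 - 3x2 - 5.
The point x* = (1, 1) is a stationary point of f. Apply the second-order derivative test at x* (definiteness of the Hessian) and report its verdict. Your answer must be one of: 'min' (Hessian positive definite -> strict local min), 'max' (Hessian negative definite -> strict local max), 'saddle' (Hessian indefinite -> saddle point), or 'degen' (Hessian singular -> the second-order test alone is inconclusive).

Compute the Hessian H = grad^2 f:
  H = [[-2, 1], [1, 2]]
Verify stationarity: grad f(x*) = H x* + g = (0, 0).
Eigenvalues of H: -2.2361, 2.2361.
Eigenvalues have mixed signs, so H is indefinite -> x* is a saddle point.

saddle


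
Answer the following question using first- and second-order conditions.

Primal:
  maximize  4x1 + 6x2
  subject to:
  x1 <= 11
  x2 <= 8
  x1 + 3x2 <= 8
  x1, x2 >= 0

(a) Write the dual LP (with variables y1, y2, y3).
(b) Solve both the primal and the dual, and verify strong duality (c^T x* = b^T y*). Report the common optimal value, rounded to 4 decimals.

The standard primal-dual pair for 'max c^T x s.t. A x <= b, x >= 0' is:
  Dual:  min b^T y  s.t.  A^T y >= c,  y >= 0.

So the dual LP is:
  minimize  11y1 + 8y2 + 8y3
  subject to:
    y1 + y3 >= 4
    y2 + 3y3 >= 6
    y1, y2, y3 >= 0

Solving the primal: x* = (8, 0).
  primal value c^T x* = 32.
Solving the dual: y* = (0, 0, 4).
  dual value b^T y* = 32.
Strong duality: c^T x* = b^T y*. Confirmed.

32


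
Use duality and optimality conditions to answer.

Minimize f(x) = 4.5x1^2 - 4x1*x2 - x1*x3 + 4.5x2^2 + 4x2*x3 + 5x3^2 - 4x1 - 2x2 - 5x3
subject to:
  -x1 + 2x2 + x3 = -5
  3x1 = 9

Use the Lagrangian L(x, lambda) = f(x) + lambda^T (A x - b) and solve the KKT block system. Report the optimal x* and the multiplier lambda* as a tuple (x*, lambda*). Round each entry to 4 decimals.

Form the Lagrangian:
  L(x, lambda) = (1/2) x^T Q x + c^T x + lambda^T (A x - b)
Stationarity (grad_x L = 0): Q x + c + A^T lambda = 0.
Primal feasibility: A x = b.

This gives the KKT block system:
  [ Q   A^T ] [ x     ]   [-c ]
  [ A    0  ] [ lambda ] = [ b ]

Solving the linear system:
  x*      = (3, -1.0303, 0.0606)
  lambda* = (11.5152, -5.1818)
  f(x*)   = 46.9848

x* = (3, -1.0303, 0.0606), lambda* = (11.5152, -5.1818)


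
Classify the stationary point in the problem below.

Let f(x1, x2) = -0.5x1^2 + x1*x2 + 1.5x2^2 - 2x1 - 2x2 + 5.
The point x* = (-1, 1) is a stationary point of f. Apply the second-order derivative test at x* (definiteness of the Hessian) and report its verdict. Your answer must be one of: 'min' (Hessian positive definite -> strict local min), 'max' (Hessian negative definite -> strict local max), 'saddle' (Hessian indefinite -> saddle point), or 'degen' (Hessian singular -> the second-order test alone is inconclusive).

Compute the Hessian H = grad^2 f:
  H = [[-1, 1], [1, 3]]
Verify stationarity: grad f(x*) = H x* + g = (0, 0).
Eigenvalues of H: -1.2361, 3.2361.
Eigenvalues have mixed signs, so H is indefinite -> x* is a saddle point.

saddle


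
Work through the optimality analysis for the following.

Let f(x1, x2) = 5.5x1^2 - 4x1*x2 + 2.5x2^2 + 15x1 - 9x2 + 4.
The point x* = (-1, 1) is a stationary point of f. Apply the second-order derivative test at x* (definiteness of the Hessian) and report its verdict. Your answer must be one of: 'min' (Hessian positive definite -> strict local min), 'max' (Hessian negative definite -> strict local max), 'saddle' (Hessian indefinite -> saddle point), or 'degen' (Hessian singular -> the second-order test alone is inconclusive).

Compute the Hessian H = grad^2 f:
  H = [[11, -4], [-4, 5]]
Verify stationarity: grad f(x*) = H x* + g = (0, 0).
Eigenvalues of H: 3, 13.
Both eigenvalues > 0, so H is positive definite -> x* is a strict local min.

min


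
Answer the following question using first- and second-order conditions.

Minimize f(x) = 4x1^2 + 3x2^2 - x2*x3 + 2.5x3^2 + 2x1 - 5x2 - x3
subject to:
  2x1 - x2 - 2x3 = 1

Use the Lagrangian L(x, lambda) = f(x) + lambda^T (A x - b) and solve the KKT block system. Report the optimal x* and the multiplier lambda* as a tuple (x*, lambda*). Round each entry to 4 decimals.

Form the Lagrangian:
  L(x, lambda) = (1/2) x^T Q x + c^T x + lambda^T (A x - b)
Stationarity (grad_x L = 0): Q x + c + A^T lambda = 0.
Primal feasibility: A x = b.

This gives the KKT block system:
  [ Q   A^T ] [ x     ]   [-c ]
  [ A    0  ] [ lambda ] = [ b ]

Solving the linear system:
  x*      = (0.2316, 0.4316, -0.4842)
  lambda* = (-1.9263)
  f(x*)   = 0.3579

x* = (0.2316, 0.4316, -0.4842), lambda* = (-1.9263)


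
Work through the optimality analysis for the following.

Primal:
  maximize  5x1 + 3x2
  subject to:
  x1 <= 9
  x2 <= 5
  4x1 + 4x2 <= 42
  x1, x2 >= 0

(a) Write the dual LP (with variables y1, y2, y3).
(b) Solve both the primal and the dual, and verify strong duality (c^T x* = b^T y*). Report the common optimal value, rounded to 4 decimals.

The standard primal-dual pair for 'max c^T x s.t. A x <= b, x >= 0' is:
  Dual:  min b^T y  s.t.  A^T y >= c,  y >= 0.

So the dual LP is:
  minimize  9y1 + 5y2 + 42y3
  subject to:
    y1 + 4y3 >= 5
    y2 + 4y3 >= 3
    y1, y2, y3 >= 0

Solving the primal: x* = (9, 1.5).
  primal value c^T x* = 49.5.
Solving the dual: y* = (2, 0, 0.75).
  dual value b^T y* = 49.5.
Strong duality: c^T x* = b^T y*. Confirmed.

49.5


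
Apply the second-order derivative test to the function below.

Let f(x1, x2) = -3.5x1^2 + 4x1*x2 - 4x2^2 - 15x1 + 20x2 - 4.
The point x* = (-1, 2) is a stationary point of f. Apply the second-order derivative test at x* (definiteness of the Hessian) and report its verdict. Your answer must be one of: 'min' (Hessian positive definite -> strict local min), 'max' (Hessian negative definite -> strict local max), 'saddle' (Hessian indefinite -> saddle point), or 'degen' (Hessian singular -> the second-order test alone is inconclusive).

Compute the Hessian H = grad^2 f:
  H = [[-7, 4], [4, -8]]
Verify stationarity: grad f(x*) = H x* + g = (0, 0).
Eigenvalues of H: -11.5311, -3.4689.
Both eigenvalues < 0, so H is negative definite -> x* is a strict local max.

max


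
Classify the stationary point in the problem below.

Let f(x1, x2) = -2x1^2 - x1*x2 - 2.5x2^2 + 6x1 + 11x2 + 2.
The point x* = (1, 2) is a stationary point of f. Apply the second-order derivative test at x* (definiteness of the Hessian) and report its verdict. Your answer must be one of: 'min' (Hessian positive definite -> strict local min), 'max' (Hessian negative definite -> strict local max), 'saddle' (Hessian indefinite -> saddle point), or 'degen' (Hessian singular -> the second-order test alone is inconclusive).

Compute the Hessian H = grad^2 f:
  H = [[-4, -1], [-1, -5]]
Verify stationarity: grad f(x*) = H x* + g = (0, 0).
Eigenvalues of H: -5.618, -3.382.
Both eigenvalues < 0, so H is negative definite -> x* is a strict local max.

max


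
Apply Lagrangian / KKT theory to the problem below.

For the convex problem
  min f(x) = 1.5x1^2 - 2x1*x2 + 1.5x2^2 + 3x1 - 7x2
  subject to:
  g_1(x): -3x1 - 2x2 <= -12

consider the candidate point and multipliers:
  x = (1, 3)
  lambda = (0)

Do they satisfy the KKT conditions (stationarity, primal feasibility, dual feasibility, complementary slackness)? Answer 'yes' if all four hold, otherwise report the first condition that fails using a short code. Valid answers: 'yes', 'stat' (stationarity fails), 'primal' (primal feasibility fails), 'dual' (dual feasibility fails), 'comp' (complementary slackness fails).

Gradient of f: grad f(x) = Q x + c = (0, 0)
Constraint values g_i(x) = a_i^T x - b_i:
  g_1((1, 3)) = 3
Stationarity residual: grad f(x) + sum_i lambda_i a_i = (0, 0)
  -> stationarity OK
Primal feasibility (all g_i <= 0): FAILS
Dual feasibility (all lambda_i >= 0): OK
Complementary slackness (lambda_i * g_i(x) = 0 for all i): OK

Verdict: the first failing condition is primal_feasibility -> primal.

primal


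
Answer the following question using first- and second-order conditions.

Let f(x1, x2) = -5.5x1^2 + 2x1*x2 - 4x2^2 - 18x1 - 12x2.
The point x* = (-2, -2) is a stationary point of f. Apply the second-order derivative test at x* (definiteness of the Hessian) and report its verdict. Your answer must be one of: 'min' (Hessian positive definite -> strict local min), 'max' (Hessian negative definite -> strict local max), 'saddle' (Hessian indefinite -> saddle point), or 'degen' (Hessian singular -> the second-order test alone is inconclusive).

Compute the Hessian H = grad^2 f:
  H = [[-11, 2], [2, -8]]
Verify stationarity: grad f(x*) = H x* + g = (0, 0).
Eigenvalues of H: -12, -7.
Both eigenvalues < 0, so H is negative definite -> x* is a strict local max.

max


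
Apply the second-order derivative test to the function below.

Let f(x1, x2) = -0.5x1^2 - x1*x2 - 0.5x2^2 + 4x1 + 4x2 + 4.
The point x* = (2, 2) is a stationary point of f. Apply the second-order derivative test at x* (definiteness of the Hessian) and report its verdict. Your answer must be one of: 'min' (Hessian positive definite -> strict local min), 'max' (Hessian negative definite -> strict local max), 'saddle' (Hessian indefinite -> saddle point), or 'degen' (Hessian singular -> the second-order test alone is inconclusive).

Compute the Hessian H = grad^2 f:
  H = [[-1, -1], [-1, -1]]
Verify stationarity: grad f(x*) = H x* + g = (0, 0).
Eigenvalues of H: -2, 0.
H has a zero eigenvalue (singular; negative semidefinite but not definite), so H is neither positive definite, negative definite, nor indefinite. The second-order test alone is inconclusive -> degen.
(Indeed, f is constant along the null direction of H through x*, so x* is not a strict local extremum.)

degen


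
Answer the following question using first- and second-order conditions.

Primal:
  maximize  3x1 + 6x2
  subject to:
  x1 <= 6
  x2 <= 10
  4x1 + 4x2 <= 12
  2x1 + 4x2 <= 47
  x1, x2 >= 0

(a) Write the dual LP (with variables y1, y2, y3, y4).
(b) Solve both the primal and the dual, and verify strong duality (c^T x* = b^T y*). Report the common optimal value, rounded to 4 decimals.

The standard primal-dual pair for 'max c^T x s.t. A x <= b, x >= 0' is:
  Dual:  min b^T y  s.t.  A^T y >= c,  y >= 0.

So the dual LP is:
  minimize  6y1 + 10y2 + 12y3 + 47y4
  subject to:
    y1 + 4y3 + 2y4 >= 3
    y2 + 4y3 + 4y4 >= 6
    y1, y2, y3, y4 >= 0

Solving the primal: x* = (0, 3).
  primal value c^T x* = 18.
Solving the dual: y* = (0, 0, 1.5, 0).
  dual value b^T y* = 18.
Strong duality: c^T x* = b^T y*. Confirmed.

18


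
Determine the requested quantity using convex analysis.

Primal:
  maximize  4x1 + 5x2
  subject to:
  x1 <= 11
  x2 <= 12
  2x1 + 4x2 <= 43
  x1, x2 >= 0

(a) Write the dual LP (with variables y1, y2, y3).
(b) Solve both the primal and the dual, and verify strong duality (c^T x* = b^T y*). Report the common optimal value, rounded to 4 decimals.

The standard primal-dual pair for 'max c^T x s.t. A x <= b, x >= 0' is:
  Dual:  min b^T y  s.t.  A^T y >= c,  y >= 0.

So the dual LP is:
  minimize  11y1 + 12y2 + 43y3
  subject to:
    y1 + 2y3 >= 4
    y2 + 4y3 >= 5
    y1, y2, y3 >= 0

Solving the primal: x* = (11, 5.25).
  primal value c^T x* = 70.25.
Solving the dual: y* = (1.5, 0, 1.25).
  dual value b^T y* = 70.25.
Strong duality: c^T x* = b^T y*. Confirmed.

70.25


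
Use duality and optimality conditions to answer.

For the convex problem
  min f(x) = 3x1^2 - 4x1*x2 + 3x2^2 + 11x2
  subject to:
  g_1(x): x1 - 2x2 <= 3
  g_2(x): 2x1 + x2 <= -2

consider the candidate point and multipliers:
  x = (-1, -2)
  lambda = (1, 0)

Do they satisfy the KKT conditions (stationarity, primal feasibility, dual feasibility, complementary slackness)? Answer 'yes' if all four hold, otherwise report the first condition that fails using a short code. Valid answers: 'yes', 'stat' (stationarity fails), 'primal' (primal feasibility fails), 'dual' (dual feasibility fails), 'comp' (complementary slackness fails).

Gradient of f: grad f(x) = Q x + c = (2, 3)
Constraint values g_i(x) = a_i^T x - b_i:
  g_1((-1, -2)) = 0
  g_2((-1, -2)) = -2
Stationarity residual: grad f(x) + sum_i lambda_i a_i = (3, 1)
  -> stationarity FAILS
Primal feasibility (all g_i <= 0): OK
Dual feasibility (all lambda_i >= 0): OK
Complementary slackness (lambda_i * g_i(x) = 0 for all i): OK

Verdict: the first failing condition is stationarity -> stat.

stat


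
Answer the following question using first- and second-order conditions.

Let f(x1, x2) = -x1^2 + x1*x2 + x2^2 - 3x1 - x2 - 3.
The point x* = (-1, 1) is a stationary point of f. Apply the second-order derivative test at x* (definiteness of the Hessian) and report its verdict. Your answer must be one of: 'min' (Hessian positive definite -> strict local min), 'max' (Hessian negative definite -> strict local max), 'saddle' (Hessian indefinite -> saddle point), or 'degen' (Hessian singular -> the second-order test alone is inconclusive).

Compute the Hessian H = grad^2 f:
  H = [[-2, 1], [1, 2]]
Verify stationarity: grad f(x*) = H x* + g = (0, 0).
Eigenvalues of H: -2.2361, 2.2361.
Eigenvalues have mixed signs, so H is indefinite -> x* is a saddle point.

saddle


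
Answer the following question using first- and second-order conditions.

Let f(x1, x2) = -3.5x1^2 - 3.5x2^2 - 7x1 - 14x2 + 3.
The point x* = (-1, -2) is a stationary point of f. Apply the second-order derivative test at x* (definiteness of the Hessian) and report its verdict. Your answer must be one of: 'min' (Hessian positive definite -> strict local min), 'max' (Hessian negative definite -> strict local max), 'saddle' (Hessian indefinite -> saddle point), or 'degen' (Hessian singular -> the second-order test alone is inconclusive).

Compute the Hessian H = grad^2 f:
  H = [[-7, 0], [0, -7]]
Verify stationarity: grad f(x*) = H x* + g = (0, 0).
Eigenvalues of H: -7, -7.
Both eigenvalues < 0, so H is negative definite -> x* is a strict local max.

max


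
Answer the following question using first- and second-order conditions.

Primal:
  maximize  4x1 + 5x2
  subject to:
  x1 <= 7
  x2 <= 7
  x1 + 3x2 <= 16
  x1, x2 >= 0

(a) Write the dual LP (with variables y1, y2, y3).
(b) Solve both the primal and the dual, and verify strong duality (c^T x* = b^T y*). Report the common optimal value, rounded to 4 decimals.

The standard primal-dual pair for 'max c^T x s.t. A x <= b, x >= 0' is:
  Dual:  min b^T y  s.t.  A^T y >= c,  y >= 0.

So the dual LP is:
  minimize  7y1 + 7y2 + 16y3
  subject to:
    y1 + y3 >= 4
    y2 + 3y3 >= 5
    y1, y2, y3 >= 0

Solving the primal: x* = (7, 3).
  primal value c^T x* = 43.
Solving the dual: y* = (2.3333, 0, 1.6667).
  dual value b^T y* = 43.
Strong duality: c^T x* = b^T y*. Confirmed.

43


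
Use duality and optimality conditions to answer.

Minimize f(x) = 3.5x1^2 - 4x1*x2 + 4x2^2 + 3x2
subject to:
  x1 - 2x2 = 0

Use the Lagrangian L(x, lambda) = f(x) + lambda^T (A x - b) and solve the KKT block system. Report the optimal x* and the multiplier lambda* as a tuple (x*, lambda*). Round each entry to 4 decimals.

Form the Lagrangian:
  L(x, lambda) = (1/2) x^T Q x + c^T x + lambda^T (A x - b)
Stationarity (grad_x L = 0): Q x + c + A^T lambda = 0.
Primal feasibility: A x = b.

This gives the KKT block system:
  [ Q   A^T ] [ x     ]   [-c ]
  [ A    0  ] [ lambda ] = [ b ]

Solving the linear system:
  x*      = (-0.3, -0.15)
  lambda* = (1.5)
  f(x*)   = -0.225

x* = (-0.3, -0.15), lambda* = (1.5)


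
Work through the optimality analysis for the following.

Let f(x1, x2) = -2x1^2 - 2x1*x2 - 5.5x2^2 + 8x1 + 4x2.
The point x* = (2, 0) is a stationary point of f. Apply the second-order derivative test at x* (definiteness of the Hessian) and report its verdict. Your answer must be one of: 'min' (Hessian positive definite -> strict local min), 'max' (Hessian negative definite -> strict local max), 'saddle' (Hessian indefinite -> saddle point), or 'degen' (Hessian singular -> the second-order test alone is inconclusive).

Compute the Hessian H = grad^2 f:
  H = [[-4, -2], [-2, -11]]
Verify stationarity: grad f(x*) = H x* + g = (0, 0).
Eigenvalues of H: -11.5311, -3.4689.
Both eigenvalues < 0, so H is negative definite -> x* is a strict local max.

max


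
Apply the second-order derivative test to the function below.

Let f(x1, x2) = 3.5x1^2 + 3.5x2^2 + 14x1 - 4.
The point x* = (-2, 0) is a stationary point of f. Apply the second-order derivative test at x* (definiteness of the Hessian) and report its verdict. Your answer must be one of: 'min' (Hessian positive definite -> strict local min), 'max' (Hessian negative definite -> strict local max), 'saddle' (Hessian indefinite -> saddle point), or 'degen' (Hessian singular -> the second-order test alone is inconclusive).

Compute the Hessian H = grad^2 f:
  H = [[7, 0], [0, 7]]
Verify stationarity: grad f(x*) = H x* + g = (0, 0).
Eigenvalues of H: 7, 7.
Both eigenvalues > 0, so H is positive definite -> x* is a strict local min.

min


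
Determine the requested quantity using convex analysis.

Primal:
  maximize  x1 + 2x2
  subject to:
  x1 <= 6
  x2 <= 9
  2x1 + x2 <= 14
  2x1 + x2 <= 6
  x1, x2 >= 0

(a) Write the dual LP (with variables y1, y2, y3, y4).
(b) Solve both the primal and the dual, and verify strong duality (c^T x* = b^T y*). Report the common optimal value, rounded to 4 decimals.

The standard primal-dual pair for 'max c^T x s.t. A x <= b, x >= 0' is:
  Dual:  min b^T y  s.t.  A^T y >= c,  y >= 0.

So the dual LP is:
  minimize  6y1 + 9y2 + 14y3 + 6y4
  subject to:
    y1 + 2y3 + 2y4 >= 1
    y2 + y3 + y4 >= 2
    y1, y2, y3, y4 >= 0

Solving the primal: x* = (0, 6).
  primal value c^T x* = 12.
Solving the dual: y* = (0, 0, 0, 2).
  dual value b^T y* = 12.
Strong duality: c^T x* = b^T y*. Confirmed.

12


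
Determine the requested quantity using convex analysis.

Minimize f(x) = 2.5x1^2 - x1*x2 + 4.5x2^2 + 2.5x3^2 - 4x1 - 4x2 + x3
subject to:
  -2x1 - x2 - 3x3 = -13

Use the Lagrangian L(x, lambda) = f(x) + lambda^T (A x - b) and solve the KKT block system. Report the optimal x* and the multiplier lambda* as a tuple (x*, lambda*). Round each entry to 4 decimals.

Form the Lagrangian:
  L(x, lambda) = (1/2) x^T Q x + c^T x + lambda^T (A x - b)
Stationarity (grad_x L = 0): Q x + c + A^T lambda = 0.
Primal feasibility: A x = b.

This gives the KKT block system:
  [ Q   A^T ] [ x     ]   [-c ]
  [ A    0  ] [ lambda ] = [ b ]

Solving the linear system:
  x*      = (2.628, 1.1787, 2.1884)
  lambda* = (3.9807)
  f(x*)   = 19.3551

x* = (2.628, 1.1787, 2.1884), lambda* = (3.9807)


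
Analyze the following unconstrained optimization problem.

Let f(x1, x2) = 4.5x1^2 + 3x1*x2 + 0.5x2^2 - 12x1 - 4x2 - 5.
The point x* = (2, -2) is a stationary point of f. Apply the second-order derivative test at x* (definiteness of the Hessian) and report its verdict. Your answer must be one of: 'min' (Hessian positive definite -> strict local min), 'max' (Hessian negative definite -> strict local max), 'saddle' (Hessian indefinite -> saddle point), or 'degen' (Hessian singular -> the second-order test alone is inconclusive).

Compute the Hessian H = grad^2 f:
  H = [[9, 3], [3, 1]]
Verify stationarity: grad f(x*) = H x* + g = (0, 0).
Eigenvalues of H: 0, 10.
H has a zero eigenvalue (singular; positive semidefinite but not definite), so H is neither positive definite, negative definite, nor indefinite. The second-order test alone is inconclusive -> degen.
(Indeed, f is constant along the null direction of H through x*, so x* is not a strict local extremum.)

degen


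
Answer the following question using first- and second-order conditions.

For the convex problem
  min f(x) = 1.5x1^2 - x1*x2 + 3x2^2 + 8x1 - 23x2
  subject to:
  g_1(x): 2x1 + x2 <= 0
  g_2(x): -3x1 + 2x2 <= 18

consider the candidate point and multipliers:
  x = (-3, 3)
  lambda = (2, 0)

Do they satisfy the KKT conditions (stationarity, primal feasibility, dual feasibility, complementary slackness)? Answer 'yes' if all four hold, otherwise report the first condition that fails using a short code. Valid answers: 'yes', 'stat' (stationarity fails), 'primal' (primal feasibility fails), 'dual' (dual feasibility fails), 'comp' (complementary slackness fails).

Gradient of f: grad f(x) = Q x + c = (-4, -2)
Constraint values g_i(x) = a_i^T x - b_i:
  g_1((-3, 3)) = -3
  g_2((-3, 3)) = -3
Stationarity residual: grad f(x) + sum_i lambda_i a_i = (0, 0)
  -> stationarity OK
Primal feasibility (all g_i <= 0): OK
Dual feasibility (all lambda_i >= 0): OK
Complementary slackness (lambda_i * g_i(x) = 0 for all i): FAILS

Verdict: the first failing condition is complementary_slackness -> comp.

comp


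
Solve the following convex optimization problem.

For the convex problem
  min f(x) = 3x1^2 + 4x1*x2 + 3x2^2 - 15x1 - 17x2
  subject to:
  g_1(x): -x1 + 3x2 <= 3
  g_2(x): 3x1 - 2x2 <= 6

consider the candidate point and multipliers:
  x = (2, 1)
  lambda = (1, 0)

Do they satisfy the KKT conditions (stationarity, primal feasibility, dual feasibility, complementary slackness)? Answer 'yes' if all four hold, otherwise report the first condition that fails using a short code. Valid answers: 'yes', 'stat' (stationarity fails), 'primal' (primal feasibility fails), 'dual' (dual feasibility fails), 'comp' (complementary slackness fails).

Gradient of f: grad f(x) = Q x + c = (1, -3)
Constraint values g_i(x) = a_i^T x - b_i:
  g_1((2, 1)) = -2
  g_2((2, 1)) = -2
Stationarity residual: grad f(x) + sum_i lambda_i a_i = (0, 0)
  -> stationarity OK
Primal feasibility (all g_i <= 0): OK
Dual feasibility (all lambda_i >= 0): OK
Complementary slackness (lambda_i * g_i(x) = 0 for all i): FAILS

Verdict: the first failing condition is complementary_slackness -> comp.

comp


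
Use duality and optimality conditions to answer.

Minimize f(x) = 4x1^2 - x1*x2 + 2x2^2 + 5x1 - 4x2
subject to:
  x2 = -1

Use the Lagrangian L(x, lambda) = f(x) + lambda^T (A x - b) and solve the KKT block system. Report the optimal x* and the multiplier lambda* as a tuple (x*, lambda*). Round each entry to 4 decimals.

Form the Lagrangian:
  L(x, lambda) = (1/2) x^T Q x + c^T x + lambda^T (A x - b)
Stationarity (grad_x L = 0): Q x + c + A^T lambda = 0.
Primal feasibility: A x = b.

This gives the KKT block system:
  [ Q   A^T ] [ x     ]   [-c ]
  [ A    0  ] [ lambda ] = [ b ]

Solving the linear system:
  x*      = (-0.75, -1)
  lambda* = (7.25)
  f(x*)   = 3.75

x* = (-0.75, -1), lambda* = (7.25)


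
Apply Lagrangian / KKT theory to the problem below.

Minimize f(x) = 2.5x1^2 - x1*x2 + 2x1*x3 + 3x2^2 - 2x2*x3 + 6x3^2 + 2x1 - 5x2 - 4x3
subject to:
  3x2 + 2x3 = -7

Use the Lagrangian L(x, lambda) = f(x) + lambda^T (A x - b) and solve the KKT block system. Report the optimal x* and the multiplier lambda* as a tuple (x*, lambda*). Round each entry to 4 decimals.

Form the Lagrangian:
  L(x, lambda) = (1/2) x^T Q x + c^T x + lambda^T (A x - b)
Stationarity (grad_x L = 0): Q x + c + A^T lambda = 0.
Primal feasibility: A x = b.

This gives the KKT block system:
  [ Q   A^T ] [ x     ]   [-c ]
  [ A    0  ] [ lambda ] = [ b ]

Solving the linear system:
  x*      = (-0.4972, -1.8715, -0.6927)
  lambda* = (4.7821)
  f(x*)   = 22.3045

x* = (-0.4972, -1.8715, -0.6927), lambda* = (4.7821)


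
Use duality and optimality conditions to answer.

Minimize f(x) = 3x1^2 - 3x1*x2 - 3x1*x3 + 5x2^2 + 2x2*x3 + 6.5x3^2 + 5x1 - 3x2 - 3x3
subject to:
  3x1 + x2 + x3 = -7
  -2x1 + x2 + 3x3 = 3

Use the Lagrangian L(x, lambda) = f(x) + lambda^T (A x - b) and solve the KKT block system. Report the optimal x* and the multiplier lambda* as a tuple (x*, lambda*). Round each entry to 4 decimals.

Form the Lagrangian:
  L(x, lambda) = (1/2) x^T Q x + c^T x + lambda^T (A x - b)
Stationarity (grad_x L = 0): Q x + c + A^T lambda = 0.
Primal feasibility: A x = b.

This gives the KKT block system:
  [ Q   A^T ] [ x     ]   [-c ]
  [ A    0  ] [ lambda ] = [ b ]

Solving the linear system:
  x*      = (-2.1049, -0.4231, -0.2622)
  lambda* = (1.691, -0.2502)
  f(x*)   = 2.0595

x* = (-2.1049, -0.4231, -0.2622), lambda* = (1.691, -0.2502)
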